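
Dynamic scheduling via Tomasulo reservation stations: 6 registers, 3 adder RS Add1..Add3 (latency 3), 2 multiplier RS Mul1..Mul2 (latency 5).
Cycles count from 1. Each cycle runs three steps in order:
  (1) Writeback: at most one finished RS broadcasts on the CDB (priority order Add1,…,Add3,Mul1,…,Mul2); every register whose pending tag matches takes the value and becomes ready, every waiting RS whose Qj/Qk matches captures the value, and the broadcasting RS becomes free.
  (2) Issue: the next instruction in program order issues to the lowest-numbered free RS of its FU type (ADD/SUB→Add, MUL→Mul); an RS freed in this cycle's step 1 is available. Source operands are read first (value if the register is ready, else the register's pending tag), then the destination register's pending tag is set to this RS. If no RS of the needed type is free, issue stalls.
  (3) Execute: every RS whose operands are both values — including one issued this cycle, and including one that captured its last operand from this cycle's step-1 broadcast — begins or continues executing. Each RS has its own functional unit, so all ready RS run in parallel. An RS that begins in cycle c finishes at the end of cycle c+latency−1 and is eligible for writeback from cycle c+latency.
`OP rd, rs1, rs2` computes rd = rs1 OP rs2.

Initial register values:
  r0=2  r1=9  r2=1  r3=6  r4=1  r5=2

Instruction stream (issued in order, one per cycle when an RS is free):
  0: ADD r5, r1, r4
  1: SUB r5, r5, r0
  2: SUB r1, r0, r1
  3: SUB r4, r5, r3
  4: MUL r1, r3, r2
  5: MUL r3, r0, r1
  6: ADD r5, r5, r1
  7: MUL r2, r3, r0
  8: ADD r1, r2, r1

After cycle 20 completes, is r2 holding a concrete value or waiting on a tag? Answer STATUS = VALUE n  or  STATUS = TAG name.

  c1: issue ADD r5<-Add1  regs: r0:2,r1:9,r2:1,r3:6,r4:1,r5:Add1
  c2: issue SUB r5<-Add2  regs: r0:2,r1:9,r2:1,r3:6,r4:1,r5:Add2
  c3: issue SUB r1<-Add3  regs: r0:2,r1:Add3,r2:1,r3:6,r4:1,r5:Add2
  c4: CDB Add1=10; issue SUB r4<-Add1  regs: r0:2,r1:Add3,r2:1,r3:6,r4:Add1,r5:Add2
  c5: issue MUL r1<-Mul1  regs: r0:2,r1:Mul1,r2:1,r3:6,r4:Add1,r5:Add2
  c6: CDB Add3=-7; issue MUL r3<-Mul2  regs: r0:2,r1:Mul1,r2:1,r3:Mul2,r4:Add1,r5:Add2
  c7: CDB Add2=8; issue ADD r5<-Add2  regs: r0:2,r1:Mul1,r2:1,r3:Mul2,r4:Add1,r5:Add2
  c8: stall  regs: r0:2,r1:Mul1,r2:1,r3:Mul2,r4:Add1,r5:Add2
  c9: stall  regs: r0:2,r1:Mul1,r2:1,r3:Mul2,r4:Add1,r5:Add2
  c10: CDB Add1=2; stall  regs: r0:2,r1:Mul1,r2:1,r3:Mul2,r4:2,r5:Add2
  c11: CDB Mul1=6; issue MUL r2<-Mul1  regs: r0:2,r1:6,r2:Mul1,r3:Mul2,r4:2,r5:Add2
  c12: issue ADD r1<-Add1  regs: r0:2,r1:Add1,r2:Mul1,r3:Mul2,r4:2,r5:Add2
  c13: -  regs: r0:2,r1:Add1,r2:Mul1,r3:Mul2,r4:2,r5:Add2
  c14: CDB Add2=14  regs: r0:2,r1:Add1,r2:Mul1,r3:Mul2,r4:2,r5:14
  c15: -  regs: r0:2,r1:Add1,r2:Mul1,r3:Mul2,r4:2,r5:14
  c16: CDB Mul2=12  regs: r0:2,r1:Add1,r2:Mul1,r3:12,r4:2,r5:14
  c17: -  regs: r0:2,r1:Add1,r2:Mul1,r3:12,r4:2,r5:14
  c18: -  regs: r0:2,r1:Add1,r2:Mul1,r3:12,r4:2,r5:14
  c19: -  regs: r0:2,r1:Add1,r2:Mul1,r3:12,r4:2,r5:14
  c20: -  regs: r0:2,r1:Add1,r2:Mul1,r3:12,r4:2,r5:14

STATUS = TAG Mul1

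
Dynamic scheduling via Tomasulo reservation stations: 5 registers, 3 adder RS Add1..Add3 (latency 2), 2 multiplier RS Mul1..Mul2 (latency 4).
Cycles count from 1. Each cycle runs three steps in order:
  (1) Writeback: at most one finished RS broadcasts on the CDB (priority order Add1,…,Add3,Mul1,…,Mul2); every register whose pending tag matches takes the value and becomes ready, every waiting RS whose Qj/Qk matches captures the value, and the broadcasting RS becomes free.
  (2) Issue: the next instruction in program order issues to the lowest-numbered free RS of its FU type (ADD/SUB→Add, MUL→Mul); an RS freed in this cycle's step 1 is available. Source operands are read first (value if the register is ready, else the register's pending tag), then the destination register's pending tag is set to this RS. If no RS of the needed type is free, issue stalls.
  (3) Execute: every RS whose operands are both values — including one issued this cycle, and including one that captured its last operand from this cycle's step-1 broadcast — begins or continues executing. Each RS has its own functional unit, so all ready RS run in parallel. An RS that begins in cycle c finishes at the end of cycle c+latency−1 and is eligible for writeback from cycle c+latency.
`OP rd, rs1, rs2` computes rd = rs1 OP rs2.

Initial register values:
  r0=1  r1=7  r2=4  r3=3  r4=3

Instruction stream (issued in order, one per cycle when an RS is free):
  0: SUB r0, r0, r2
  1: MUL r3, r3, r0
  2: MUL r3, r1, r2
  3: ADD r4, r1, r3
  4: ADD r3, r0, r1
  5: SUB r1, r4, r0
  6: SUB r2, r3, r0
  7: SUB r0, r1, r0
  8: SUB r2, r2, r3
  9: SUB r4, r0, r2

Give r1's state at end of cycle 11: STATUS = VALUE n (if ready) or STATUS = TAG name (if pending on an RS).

STATUS = TAG Add3

  c1: issue SUB r0<-Add1  regs: r0:Add1,r1:7,r2:4,r3:3,r4:3
  c2: issue MUL r3<-Mul1  regs: r0:Add1,r1:7,r2:4,r3:Mul1,r4:3
  c3: CDB Add1=-3; issue MUL r3<-Mul2  regs: r0:-3,r1:7,r2:4,r3:Mul2,r4:3
  c4: issue ADD r4<-Add1  regs: r0:-3,r1:7,r2:4,r3:Mul2,r4:Add1
  c5: issue ADD r3<-Add2  regs: r0:-3,r1:7,r2:4,r3:Add2,r4:Add1
  c6: issue SUB r1<-Add3  regs: r0:-3,r1:Add3,r2:4,r3:Add2,r4:Add1
  c7: CDB Add2=4; issue SUB r2<-Add2  regs: r0:-3,r1:Add3,r2:Add2,r3:4,r4:Add1
  c8: CDB Mul1=-9; stall  regs: r0:-3,r1:Add3,r2:Add2,r3:4,r4:Add1
  c9: CDB Add2=7; issue SUB r0<-Add2  regs: r0:Add2,r1:Add3,r2:7,r3:4,r4:Add1
  c10: CDB Mul2=28; stall  regs: r0:Add2,r1:Add3,r2:7,r3:4,r4:Add1
  c11: stall  regs: r0:Add2,r1:Add3,r2:7,r3:4,r4:Add1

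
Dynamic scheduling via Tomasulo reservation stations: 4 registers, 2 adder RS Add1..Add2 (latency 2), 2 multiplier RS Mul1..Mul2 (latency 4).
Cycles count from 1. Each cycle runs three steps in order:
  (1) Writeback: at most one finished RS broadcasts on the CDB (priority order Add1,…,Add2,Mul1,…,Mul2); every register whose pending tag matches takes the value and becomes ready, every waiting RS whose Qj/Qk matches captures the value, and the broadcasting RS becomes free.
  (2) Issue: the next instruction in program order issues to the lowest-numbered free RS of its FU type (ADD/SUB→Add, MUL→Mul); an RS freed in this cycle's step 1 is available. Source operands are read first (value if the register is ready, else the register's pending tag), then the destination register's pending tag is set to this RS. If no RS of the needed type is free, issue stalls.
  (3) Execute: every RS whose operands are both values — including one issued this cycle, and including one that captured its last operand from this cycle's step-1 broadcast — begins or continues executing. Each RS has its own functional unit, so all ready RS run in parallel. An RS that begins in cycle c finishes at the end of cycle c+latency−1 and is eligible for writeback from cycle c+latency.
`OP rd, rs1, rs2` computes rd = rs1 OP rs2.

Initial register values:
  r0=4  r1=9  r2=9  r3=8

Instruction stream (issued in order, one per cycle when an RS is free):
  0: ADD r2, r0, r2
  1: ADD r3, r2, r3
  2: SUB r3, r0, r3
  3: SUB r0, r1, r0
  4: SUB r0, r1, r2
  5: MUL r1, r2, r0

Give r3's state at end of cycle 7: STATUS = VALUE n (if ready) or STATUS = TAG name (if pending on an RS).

STATUS = VALUE -17

  c1: issue ADD r2<-Add1  regs: r0:4,r1:9,r2:Add1,r3:8
  c2: issue ADD r3<-Add2  regs: r0:4,r1:9,r2:Add1,r3:Add2
  c3: CDB Add1=13; issue SUB r3<-Add1  regs: r0:4,r1:9,r2:13,r3:Add1
  c4: stall  regs: r0:4,r1:9,r2:13,r3:Add1
  c5: CDB Add2=21; issue SUB r0<-Add2  regs: r0:Add2,r1:9,r2:13,r3:Add1
  c6: stall  regs: r0:Add2,r1:9,r2:13,r3:Add1
  c7: CDB Add1=-17; issue SUB r0<-Add1  regs: r0:Add1,r1:9,r2:13,r3:-17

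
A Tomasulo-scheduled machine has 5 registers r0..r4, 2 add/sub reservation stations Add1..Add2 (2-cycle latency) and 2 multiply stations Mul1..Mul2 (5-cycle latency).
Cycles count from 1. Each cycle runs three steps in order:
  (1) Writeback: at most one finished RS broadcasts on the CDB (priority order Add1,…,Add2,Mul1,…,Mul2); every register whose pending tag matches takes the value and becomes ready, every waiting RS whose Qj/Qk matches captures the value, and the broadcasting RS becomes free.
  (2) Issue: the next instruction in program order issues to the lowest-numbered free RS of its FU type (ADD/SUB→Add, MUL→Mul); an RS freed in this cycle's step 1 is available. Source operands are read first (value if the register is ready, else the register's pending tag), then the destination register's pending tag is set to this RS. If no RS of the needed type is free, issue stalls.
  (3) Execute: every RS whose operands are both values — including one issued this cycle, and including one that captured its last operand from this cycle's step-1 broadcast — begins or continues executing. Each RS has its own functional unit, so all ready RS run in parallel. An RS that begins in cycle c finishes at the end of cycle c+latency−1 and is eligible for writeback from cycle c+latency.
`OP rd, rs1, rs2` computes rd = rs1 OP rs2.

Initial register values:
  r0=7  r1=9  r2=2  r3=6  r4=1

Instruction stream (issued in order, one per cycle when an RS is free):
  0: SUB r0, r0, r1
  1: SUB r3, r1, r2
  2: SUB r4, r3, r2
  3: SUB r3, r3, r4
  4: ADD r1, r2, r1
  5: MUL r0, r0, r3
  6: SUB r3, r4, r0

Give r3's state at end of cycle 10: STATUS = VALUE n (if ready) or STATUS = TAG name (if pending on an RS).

  c1: issue SUB r0<-Add1  regs: r0:Add1,r1:9,r2:2,r3:6,r4:1
  c2: issue SUB r3<-Add2  regs: r0:Add1,r1:9,r2:2,r3:Add2,r4:1
  c3: CDB Add1=-2; issue SUB r4<-Add1  regs: r0:-2,r1:9,r2:2,r3:Add2,r4:Add1
  c4: CDB Add2=7; issue SUB r3<-Add2  regs: r0:-2,r1:9,r2:2,r3:Add2,r4:Add1
  c5: stall  regs: r0:-2,r1:9,r2:2,r3:Add2,r4:Add1
  c6: CDB Add1=5; issue ADD r1<-Add1  regs: r0:-2,r1:Add1,r2:2,r3:Add2,r4:5
  c7: issue MUL r0<-Mul1  regs: r0:Mul1,r1:Add1,r2:2,r3:Add2,r4:5
  c8: CDB Add1=11; issue SUB r3<-Add1  regs: r0:Mul1,r1:11,r2:2,r3:Add1,r4:5
  c9: CDB Add2=2  regs: r0:Mul1,r1:11,r2:2,r3:Add1,r4:5
  c10: -  regs: r0:Mul1,r1:11,r2:2,r3:Add1,r4:5

STATUS = TAG Add1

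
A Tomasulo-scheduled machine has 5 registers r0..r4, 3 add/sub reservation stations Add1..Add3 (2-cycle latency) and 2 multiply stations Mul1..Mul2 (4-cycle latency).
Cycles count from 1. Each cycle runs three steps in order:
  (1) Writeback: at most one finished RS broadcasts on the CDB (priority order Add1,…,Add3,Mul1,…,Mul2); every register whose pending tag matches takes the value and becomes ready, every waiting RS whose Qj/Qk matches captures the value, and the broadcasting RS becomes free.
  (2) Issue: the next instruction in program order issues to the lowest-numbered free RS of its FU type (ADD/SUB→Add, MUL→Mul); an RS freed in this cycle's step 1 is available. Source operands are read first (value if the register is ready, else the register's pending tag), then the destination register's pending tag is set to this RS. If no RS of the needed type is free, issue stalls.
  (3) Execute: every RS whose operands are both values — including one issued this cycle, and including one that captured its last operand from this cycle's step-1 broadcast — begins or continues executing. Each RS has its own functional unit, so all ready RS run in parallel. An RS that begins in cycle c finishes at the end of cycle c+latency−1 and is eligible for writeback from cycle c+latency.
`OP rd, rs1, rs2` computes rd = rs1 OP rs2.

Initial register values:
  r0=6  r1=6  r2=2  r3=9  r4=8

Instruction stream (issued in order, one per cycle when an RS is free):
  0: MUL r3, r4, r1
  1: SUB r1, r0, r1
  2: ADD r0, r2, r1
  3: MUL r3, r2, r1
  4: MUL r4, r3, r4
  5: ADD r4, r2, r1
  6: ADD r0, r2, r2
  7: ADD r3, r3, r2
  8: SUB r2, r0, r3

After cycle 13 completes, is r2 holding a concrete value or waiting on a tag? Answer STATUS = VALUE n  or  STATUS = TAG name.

  c1: issue MUL r3<-Mul1  regs: r0:6,r1:6,r2:2,r3:Mul1,r4:8
  c2: issue SUB r1<-Add1  regs: r0:6,r1:Add1,r2:2,r3:Mul1,r4:8
  c3: issue ADD r0<-Add2  regs: r0:Add2,r1:Add1,r2:2,r3:Mul1,r4:8
  c4: CDB Add1=0; issue MUL r3<-Mul2  regs: r0:Add2,r1:0,r2:2,r3:Mul2,r4:8
  c5: CDB Mul1=48; issue MUL r4<-Mul1  regs: r0:Add2,r1:0,r2:2,r3:Mul2,r4:Mul1
  c6: CDB Add2=2; issue ADD r4<-Add1  regs: r0:2,r1:0,r2:2,r3:Mul2,r4:Add1
  c7: issue ADD r0<-Add2  regs: r0:Add2,r1:0,r2:2,r3:Mul2,r4:Add1
  c8: CDB Add1=2; issue ADD r3<-Add1  regs: r0:Add2,r1:0,r2:2,r3:Add1,r4:2
  c9: CDB Add2=4; issue SUB r2<-Add2  regs: r0:4,r1:0,r2:Add2,r3:Add1,r4:2
  c10: CDB Mul2=0  regs: r0:4,r1:0,r2:Add2,r3:Add1,r4:2
  c11: -  regs: r0:4,r1:0,r2:Add2,r3:Add1,r4:2
  c12: CDB Add1=2  regs: r0:4,r1:0,r2:Add2,r3:2,r4:2
  c13: -  regs: r0:4,r1:0,r2:Add2,r3:2,r4:2

STATUS = TAG Add2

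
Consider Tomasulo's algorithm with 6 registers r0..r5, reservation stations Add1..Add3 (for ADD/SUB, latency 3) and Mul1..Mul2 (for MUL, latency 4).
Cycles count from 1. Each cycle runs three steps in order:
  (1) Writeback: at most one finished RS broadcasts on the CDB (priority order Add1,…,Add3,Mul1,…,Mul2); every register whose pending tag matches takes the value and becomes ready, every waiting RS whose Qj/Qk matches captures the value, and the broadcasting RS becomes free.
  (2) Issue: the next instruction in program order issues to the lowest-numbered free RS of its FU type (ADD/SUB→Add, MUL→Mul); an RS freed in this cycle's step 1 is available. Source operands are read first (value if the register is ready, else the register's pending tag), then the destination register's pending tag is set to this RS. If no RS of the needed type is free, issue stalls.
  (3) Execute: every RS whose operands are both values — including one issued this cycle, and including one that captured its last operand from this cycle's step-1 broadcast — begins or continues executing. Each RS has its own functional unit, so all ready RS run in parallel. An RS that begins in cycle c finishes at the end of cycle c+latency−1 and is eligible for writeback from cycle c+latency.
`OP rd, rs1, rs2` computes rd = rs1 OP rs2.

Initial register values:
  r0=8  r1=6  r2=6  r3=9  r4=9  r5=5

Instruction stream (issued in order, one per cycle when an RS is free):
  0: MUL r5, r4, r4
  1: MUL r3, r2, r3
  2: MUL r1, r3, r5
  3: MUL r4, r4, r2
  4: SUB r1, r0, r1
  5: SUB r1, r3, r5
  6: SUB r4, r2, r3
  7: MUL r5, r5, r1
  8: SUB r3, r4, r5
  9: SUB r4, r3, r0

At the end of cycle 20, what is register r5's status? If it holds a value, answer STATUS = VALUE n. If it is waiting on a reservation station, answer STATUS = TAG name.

STATUS = VALUE -2187

cycle 1: issue MUL r5<-Mul1 // r0:8,r1:6,r2:6,r3:9,r4:9,r5:Mul1
cycle 2: issue MUL r3<-Mul2 // r0:8,r1:6,r2:6,r3:Mul2,r4:9,r5:Mul1
cycle 3: stall // r0:8,r1:6,r2:6,r3:Mul2,r4:9,r5:Mul1
cycle 4: stall // r0:8,r1:6,r2:6,r3:Mul2,r4:9,r5:Mul1
cycle 5: CDB Mul1=81; issue MUL r1<-Mul1 // r0:8,r1:Mul1,r2:6,r3:Mul2,r4:9,r5:81
cycle 6: CDB Mul2=54; issue MUL r4<-Mul2 // r0:8,r1:Mul1,r2:6,r3:54,r4:Mul2,r5:81
cycle 7: issue SUB r1<-Add1 // r0:8,r1:Add1,r2:6,r3:54,r4:Mul2,r5:81
cycle 8: issue SUB r1<-Add2 // r0:8,r1:Add2,r2:6,r3:54,r4:Mul2,r5:81
cycle 9: issue SUB r4<-Add3 // r0:8,r1:Add2,r2:6,r3:54,r4:Add3,r5:81
cycle 10: CDB Mul1=4374; issue MUL r5<-Mul1 // r0:8,r1:Add2,r2:6,r3:54,r4:Add3,r5:Mul1
cycle 11: CDB Add2=-27; issue SUB r3<-Add2 // r0:8,r1:-27,r2:6,r3:Add2,r4:Add3,r5:Mul1
cycle 12: CDB Add3=-48; issue SUB r4<-Add3 // r0:8,r1:-27,r2:6,r3:Add2,r4:Add3,r5:Mul1
cycle 13: CDB Add1=-4366 // r0:8,r1:-27,r2:6,r3:Add2,r4:Add3,r5:Mul1
cycle 14: CDB Mul2=54 // r0:8,r1:-27,r2:6,r3:Add2,r4:Add3,r5:Mul1
cycle 15: CDB Mul1=-2187 // r0:8,r1:-27,r2:6,r3:Add2,r4:Add3,r5:-2187
cycle 16: - // r0:8,r1:-27,r2:6,r3:Add2,r4:Add3,r5:-2187
cycle 17: - // r0:8,r1:-27,r2:6,r3:Add2,r4:Add3,r5:-2187
cycle 18: CDB Add2=2139 // r0:8,r1:-27,r2:6,r3:2139,r4:Add3,r5:-2187
cycle 19: - // r0:8,r1:-27,r2:6,r3:2139,r4:Add3,r5:-2187
cycle 20: - // r0:8,r1:-27,r2:6,r3:2139,r4:Add3,r5:-2187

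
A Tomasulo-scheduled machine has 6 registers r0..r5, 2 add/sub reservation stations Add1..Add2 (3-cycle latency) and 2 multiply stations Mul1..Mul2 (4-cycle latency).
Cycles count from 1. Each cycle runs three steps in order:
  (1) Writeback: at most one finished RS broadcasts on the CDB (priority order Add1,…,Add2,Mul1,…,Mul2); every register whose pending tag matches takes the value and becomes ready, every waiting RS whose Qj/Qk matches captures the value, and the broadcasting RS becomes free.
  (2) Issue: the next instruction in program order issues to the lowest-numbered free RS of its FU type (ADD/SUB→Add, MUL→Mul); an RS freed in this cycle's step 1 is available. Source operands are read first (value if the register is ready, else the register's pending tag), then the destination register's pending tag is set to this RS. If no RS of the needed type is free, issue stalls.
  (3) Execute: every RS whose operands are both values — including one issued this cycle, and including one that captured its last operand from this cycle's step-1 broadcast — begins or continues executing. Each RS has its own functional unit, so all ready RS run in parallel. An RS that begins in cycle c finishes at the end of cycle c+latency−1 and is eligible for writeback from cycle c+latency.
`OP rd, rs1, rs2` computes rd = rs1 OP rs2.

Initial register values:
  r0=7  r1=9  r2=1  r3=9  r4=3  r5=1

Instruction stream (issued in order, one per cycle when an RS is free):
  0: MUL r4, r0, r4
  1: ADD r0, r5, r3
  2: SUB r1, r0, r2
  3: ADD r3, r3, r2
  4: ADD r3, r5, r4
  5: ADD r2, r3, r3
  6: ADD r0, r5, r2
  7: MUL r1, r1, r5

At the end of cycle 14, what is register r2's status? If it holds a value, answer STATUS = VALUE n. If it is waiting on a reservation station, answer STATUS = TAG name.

cycle 1: issue MUL r4<-Mul1 // r0:7,r1:9,r2:1,r3:9,r4:Mul1,r5:1
cycle 2: issue ADD r0<-Add1 // r0:Add1,r1:9,r2:1,r3:9,r4:Mul1,r5:1
cycle 3: issue SUB r1<-Add2 // r0:Add1,r1:Add2,r2:1,r3:9,r4:Mul1,r5:1
cycle 4: stall // r0:Add1,r1:Add2,r2:1,r3:9,r4:Mul1,r5:1
cycle 5: CDB Add1=10; issue ADD r3<-Add1 // r0:10,r1:Add2,r2:1,r3:Add1,r4:Mul1,r5:1
cycle 6: CDB Mul1=21; stall // r0:10,r1:Add2,r2:1,r3:Add1,r4:21,r5:1
cycle 7: stall // r0:10,r1:Add2,r2:1,r3:Add1,r4:21,r5:1
cycle 8: CDB Add1=10; issue ADD r3<-Add1 // r0:10,r1:Add2,r2:1,r3:Add1,r4:21,r5:1
cycle 9: CDB Add2=9; issue ADD r2<-Add2 // r0:10,r1:9,r2:Add2,r3:Add1,r4:21,r5:1
cycle 10: stall // r0:10,r1:9,r2:Add2,r3:Add1,r4:21,r5:1
cycle 11: CDB Add1=22; issue ADD r0<-Add1 // r0:Add1,r1:9,r2:Add2,r3:22,r4:21,r5:1
cycle 12: issue MUL r1<-Mul1 // r0:Add1,r1:Mul1,r2:Add2,r3:22,r4:21,r5:1
cycle 13: - // r0:Add1,r1:Mul1,r2:Add2,r3:22,r4:21,r5:1
cycle 14: CDB Add2=44 // r0:Add1,r1:Mul1,r2:44,r3:22,r4:21,r5:1

STATUS = VALUE 44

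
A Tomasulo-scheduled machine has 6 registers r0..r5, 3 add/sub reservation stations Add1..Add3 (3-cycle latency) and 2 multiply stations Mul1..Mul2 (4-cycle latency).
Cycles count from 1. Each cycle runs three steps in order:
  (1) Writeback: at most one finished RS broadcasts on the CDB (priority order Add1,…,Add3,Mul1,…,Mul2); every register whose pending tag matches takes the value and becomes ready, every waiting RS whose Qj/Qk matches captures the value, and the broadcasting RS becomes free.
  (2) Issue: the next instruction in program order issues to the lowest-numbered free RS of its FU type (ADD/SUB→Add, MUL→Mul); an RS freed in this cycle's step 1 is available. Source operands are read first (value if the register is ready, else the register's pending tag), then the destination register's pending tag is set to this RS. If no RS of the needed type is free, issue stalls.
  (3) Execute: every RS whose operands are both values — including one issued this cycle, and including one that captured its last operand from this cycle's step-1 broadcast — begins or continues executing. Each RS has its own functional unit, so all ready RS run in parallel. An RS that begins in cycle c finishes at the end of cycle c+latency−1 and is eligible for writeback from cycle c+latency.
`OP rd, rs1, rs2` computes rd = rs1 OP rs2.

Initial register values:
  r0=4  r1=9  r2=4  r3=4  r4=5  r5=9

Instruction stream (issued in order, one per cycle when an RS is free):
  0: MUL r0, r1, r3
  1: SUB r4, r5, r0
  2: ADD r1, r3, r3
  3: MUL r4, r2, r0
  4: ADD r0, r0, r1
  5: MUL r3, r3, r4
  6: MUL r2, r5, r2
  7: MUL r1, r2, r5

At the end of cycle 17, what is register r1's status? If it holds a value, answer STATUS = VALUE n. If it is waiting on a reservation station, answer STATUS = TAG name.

cycle 1: issue MUL r0<-Mul1 // r0:Mul1,r1:9,r2:4,r3:4,r4:5,r5:9
cycle 2: issue SUB r4<-Add1 // r0:Mul1,r1:9,r2:4,r3:4,r4:Add1,r5:9
cycle 3: issue ADD r1<-Add2 // r0:Mul1,r1:Add2,r2:4,r3:4,r4:Add1,r5:9
cycle 4: issue MUL r4<-Mul2 // r0:Mul1,r1:Add2,r2:4,r3:4,r4:Mul2,r5:9
cycle 5: CDB Mul1=36; issue ADD r0<-Add3 // r0:Add3,r1:Add2,r2:4,r3:4,r4:Mul2,r5:9
cycle 6: CDB Add2=8; issue MUL r3<-Mul1 // r0:Add3,r1:8,r2:4,r3:Mul1,r4:Mul2,r5:9
cycle 7: stall // r0:Add3,r1:8,r2:4,r3:Mul1,r4:Mul2,r5:9
cycle 8: CDB Add1=-27; stall // r0:Add3,r1:8,r2:4,r3:Mul1,r4:Mul2,r5:9
cycle 9: CDB Add3=44; stall // r0:44,r1:8,r2:4,r3:Mul1,r4:Mul2,r5:9
cycle 10: CDB Mul2=144; issue MUL r2<-Mul2 // r0:44,r1:8,r2:Mul2,r3:Mul1,r4:144,r5:9
cycle 11: stall // r0:44,r1:8,r2:Mul2,r3:Mul1,r4:144,r5:9
cycle 12: stall // r0:44,r1:8,r2:Mul2,r3:Mul1,r4:144,r5:9
cycle 13: stall // r0:44,r1:8,r2:Mul2,r3:Mul1,r4:144,r5:9
cycle 14: CDB Mul1=576; issue MUL r1<-Mul1 // r0:44,r1:Mul1,r2:Mul2,r3:576,r4:144,r5:9
cycle 15: CDB Mul2=36 // r0:44,r1:Mul1,r2:36,r3:576,r4:144,r5:9
cycle 16: - // r0:44,r1:Mul1,r2:36,r3:576,r4:144,r5:9
cycle 17: - // r0:44,r1:Mul1,r2:36,r3:576,r4:144,r5:9

STATUS = TAG Mul1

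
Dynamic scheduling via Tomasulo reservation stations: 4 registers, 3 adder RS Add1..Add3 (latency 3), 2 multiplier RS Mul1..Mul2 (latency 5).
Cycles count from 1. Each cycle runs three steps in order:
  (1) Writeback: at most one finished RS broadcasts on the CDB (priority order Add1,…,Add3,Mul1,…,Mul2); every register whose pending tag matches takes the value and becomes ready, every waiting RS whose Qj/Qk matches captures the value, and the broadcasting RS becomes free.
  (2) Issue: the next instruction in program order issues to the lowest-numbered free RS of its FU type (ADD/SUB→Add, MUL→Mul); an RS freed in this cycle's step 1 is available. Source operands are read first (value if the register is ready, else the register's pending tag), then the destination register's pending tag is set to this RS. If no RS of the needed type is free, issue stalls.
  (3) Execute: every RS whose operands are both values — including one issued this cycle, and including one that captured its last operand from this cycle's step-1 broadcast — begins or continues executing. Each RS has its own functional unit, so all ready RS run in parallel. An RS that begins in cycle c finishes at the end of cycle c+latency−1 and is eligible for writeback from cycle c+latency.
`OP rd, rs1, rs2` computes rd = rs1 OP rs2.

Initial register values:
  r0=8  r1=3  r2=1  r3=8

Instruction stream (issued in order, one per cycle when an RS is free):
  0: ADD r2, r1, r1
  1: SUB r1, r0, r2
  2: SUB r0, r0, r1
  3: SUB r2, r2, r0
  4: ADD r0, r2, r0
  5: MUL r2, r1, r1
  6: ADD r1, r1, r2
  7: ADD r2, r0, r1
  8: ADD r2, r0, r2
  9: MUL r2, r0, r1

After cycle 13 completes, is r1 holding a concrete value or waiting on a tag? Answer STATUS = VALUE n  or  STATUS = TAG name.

cycle 1: issue ADD r2<-Add1 // r0:8,r1:3,r2:Add1,r3:8
cycle 2: issue SUB r1<-Add2 // r0:8,r1:Add2,r2:Add1,r3:8
cycle 3: issue SUB r0<-Add3 // r0:Add3,r1:Add2,r2:Add1,r3:8
cycle 4: CDB Add1=6; issue SUB r2<-Add1 // r0:Add3,r1:Add2,r2:Add1,r3:8
cycle 5: stall // r0:Add3,r1:Add2,r2:Add1,r3:8
cycle 6: stall // r0:Add3,r1:Add2,r2:Add1,r3:8
cycle 7: CDB Add2=2; issue ADD r0<-Add2 // r0:Add2,r1:2,r2:Add1,r3:8
cycle 8: issue MUL r2<-Mul1 // r0:Add2,r1:2,r2:Mul1,r3:8
cycle 9: stall // r0:Add2,r1:2,r2:Mul1,r3:8
cycle 10: CDB Add3=6; issue ADD r1<-Add3 // r0:Add2,r1:Add3,r2:Mul1,r3:8
cycle 11: stall // r0:Add2,r1:Add3,r2:Mul1,r3:8
cycle 12: stall // r0:Add2,r1:Add3,r2:Mul1,r3:8
cycle 13: CDB Add1=0; issue ADD r2<-Add1 // r0:Add2,r1:Add3,r2:Add1,r3:8

STATUS = TAG Add3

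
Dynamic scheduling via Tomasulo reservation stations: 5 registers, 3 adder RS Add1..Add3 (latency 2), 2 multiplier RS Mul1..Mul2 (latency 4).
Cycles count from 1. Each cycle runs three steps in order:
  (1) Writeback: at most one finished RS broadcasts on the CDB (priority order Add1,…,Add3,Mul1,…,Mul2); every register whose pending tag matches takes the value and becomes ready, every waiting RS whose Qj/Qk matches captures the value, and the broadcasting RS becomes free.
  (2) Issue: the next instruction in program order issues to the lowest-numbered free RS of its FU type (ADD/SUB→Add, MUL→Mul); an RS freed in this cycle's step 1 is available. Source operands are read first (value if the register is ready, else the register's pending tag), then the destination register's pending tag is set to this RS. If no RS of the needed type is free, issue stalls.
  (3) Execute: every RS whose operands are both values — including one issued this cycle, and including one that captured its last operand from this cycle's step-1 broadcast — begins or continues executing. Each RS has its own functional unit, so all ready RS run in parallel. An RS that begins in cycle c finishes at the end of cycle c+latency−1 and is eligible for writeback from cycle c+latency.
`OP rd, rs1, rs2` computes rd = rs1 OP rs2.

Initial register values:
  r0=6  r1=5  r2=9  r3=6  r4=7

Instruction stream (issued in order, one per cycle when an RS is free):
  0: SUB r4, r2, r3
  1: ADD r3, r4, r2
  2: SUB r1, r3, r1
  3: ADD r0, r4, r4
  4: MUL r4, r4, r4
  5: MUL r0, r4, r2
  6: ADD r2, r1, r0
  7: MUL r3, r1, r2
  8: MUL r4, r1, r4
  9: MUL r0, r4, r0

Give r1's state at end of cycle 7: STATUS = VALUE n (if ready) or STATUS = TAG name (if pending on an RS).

c1: issue SUB r4<-Add1 | r0:6,r1:5,r2:9,r3:6,r4:Add1
c2: issue ADD r3<-Add2 | r0:6,r1:5,r2:9,r3:Add2,r4:Add1
c3: CDB Add1=3; issue SUB r1<-Add1 | r0:6,r1:Add1,r2:9,r3:Add2,r4:3
c4: issue ADD r0<-Add3 | r0:Add3,r1:Add1,r2:9,r3:Add2,r4:3
c5: CDB Add2=12; issue MUL r4<-Mul1 | r0:Add3,r1:Add1,r2:9,r3:12,r4:Mul1
c6: CDB Add3=6; issue MUL r0<-Mul2 | r0:Mul2,r1:Add1,r2:9,r3:12,r4:Mul1
c7: CDB Add1=7; issue ADD r2<-Add1 | r0:Mul2,r1:7,r2:Add1,r3:12,r4:Mul1

STATUS = VALUE 7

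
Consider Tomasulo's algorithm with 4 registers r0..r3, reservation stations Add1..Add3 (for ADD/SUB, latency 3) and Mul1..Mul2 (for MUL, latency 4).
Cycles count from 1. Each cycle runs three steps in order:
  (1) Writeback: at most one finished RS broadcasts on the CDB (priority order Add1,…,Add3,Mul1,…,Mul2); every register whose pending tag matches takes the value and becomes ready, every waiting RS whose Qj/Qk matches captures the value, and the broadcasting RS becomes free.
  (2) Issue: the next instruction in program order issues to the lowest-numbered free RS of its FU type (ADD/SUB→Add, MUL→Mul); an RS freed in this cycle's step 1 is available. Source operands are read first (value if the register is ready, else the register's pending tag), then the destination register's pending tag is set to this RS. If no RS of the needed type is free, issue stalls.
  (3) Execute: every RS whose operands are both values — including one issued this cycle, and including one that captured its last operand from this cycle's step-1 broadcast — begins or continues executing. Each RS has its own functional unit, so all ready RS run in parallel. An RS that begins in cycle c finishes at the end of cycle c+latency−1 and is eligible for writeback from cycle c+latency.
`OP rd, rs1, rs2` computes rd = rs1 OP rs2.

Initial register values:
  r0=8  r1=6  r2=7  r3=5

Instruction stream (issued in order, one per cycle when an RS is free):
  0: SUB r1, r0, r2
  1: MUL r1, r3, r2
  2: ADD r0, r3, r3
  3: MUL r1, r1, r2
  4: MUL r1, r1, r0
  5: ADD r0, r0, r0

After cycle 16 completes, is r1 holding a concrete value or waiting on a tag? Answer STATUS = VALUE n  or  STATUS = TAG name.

STATUS = VALUE 2450

  c1: issue SUB r1<-Add1  regs: r0:8,r1:Add1,r2:7,r3:5
  c2: issue MUL r1<-Mul1  regs: r0:8,r1:Mul1,r2:7,r3:5
  c3: issue ADD r0<-Add2  regs: r0:Add2,r1:Mul1,r2:7,r3:5
  c4: CDB Add1=1; issue MUL r1<-Mul2  regs: r0:Add2,r1:Mul2,r2:7,r3:5
  c5: stall  regs: r0:Add2,r1:Mul2,r2:7,r3:5
  c6: CDB Add2=10; stall  regs: r0:10,r1:Mul2,r2:7,r3:5
  c7: CDB Mul1=35; issue MUL r1<-Mul1  regs: r0:10,r1:Mul1,r2:7,r3:5
  c8: issue ADD r0<-Add1  regs: r0:Add1,r1:Mul1,r2:7,r3:5
  c9: -  regs: r0:Add1,r1:Mul1,r2:7,r3:5
  c10: -  regs: r0:Add1,r1:Mul1,r2:7,r3:5
  c11: CDB Add1=20  regs: r0:20,r1:Mul1,r2:7,r3:5
  c12: CDB Mul2=245  regs: r0:20,r1:Mul1,r2:7,r3:5
  c13: -  regs: r0:20,r1:Mul1,r2:7,r3:5
  c14: -  regs: r0:20,r1:Mul1,r2:7,r3:5
  c15: -  regs: r0:20,r1:Mul1,r2:7,r3:5
  c16: CDB Mul1=2450  regs: r0:20,r1:2450,r2:7,r3:5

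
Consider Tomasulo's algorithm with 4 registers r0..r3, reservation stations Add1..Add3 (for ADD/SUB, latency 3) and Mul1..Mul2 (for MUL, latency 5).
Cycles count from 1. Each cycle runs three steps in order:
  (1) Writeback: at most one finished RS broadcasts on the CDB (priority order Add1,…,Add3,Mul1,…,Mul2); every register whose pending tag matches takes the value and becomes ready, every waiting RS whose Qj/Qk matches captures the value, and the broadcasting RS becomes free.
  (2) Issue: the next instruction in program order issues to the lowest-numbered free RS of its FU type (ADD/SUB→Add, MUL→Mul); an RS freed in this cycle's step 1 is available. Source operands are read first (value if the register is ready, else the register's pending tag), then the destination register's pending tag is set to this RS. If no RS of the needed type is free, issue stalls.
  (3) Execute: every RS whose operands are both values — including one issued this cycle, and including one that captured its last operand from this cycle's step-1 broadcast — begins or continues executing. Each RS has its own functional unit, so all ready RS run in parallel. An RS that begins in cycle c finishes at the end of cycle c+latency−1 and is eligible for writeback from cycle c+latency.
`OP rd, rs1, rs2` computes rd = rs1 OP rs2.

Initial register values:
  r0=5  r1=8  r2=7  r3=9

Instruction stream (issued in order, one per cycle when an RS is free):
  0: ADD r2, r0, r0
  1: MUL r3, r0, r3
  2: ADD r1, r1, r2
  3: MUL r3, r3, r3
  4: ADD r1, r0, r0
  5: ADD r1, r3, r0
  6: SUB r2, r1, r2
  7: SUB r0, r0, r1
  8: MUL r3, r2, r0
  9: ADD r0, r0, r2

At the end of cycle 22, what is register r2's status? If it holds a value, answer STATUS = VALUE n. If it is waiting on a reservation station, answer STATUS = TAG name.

STATUS = VALUE 2020

c1: issue ADD r2<-Add1 | r0:5,r1:8,r2:Add1,r3:9
c2: issue MUL r3<-Mul1 | r0:5,r1:8,r2:Add1,r3:Mul1
c3: issue ADD r1<-Add2 | r0:5,r1:Add2,r2:Add1,r3:Mul1
c4: CDB Add1=10; issue MUL r3<-Mul2 | r0:5,r1:Add2,r2:10,r3:Mul2
c5: issue ADD r1<-Add1 | r0:5,r1:Add1,r2:10,r3:Mul2
c6: issue ADD r1<-Add3 | r0:5,r1:Add3,r2:10,r3:Mul2
c7: CDB Add2=18; issue SUB r2<-Add2 | r0:5,r1:Add3,r2:Add2,r3:Mul2
c8: CDB Add1=10; issue SUB r0<-Add1 | r0:Add1,r1:Add3,r2:Add2,r3:Mul2
c9: CDB Mul1=45; issue MUL r3<-Mul1 | r0:Add1,r1:Add3,r2:Add2,r3:Mul1
c10: stall | r0:Add1,r1:Add3,r2:Add2,r3:Mul1
c11: stall | r0:Add1,r1:Add3,r2:Add2,r3:Mul1
c12: stall | r0:Add1,r1:Add3,r2:Add2,r3:Mul1
c13: stall | r0:Add1,r1:Add3,r2:Add2,r3:Mul1
c14: CDB Mul2=2025; stall | r0:Add1,r1:Add3,r2:Add2,r3:Mul1
c15: stall | r0:Add1,r1:Add3,r2:Add2,r3:Mul1
c16: stall | r0:Add1,r1:Add3,r2:Add2,r3:Mul1
c17: CDB Add3=2030; issue ADD r0<-Add3 | r0:Add3,r1:2030,r2:Add2,r3:Mul1
c18: - | r0:Add3,r1:2030,r2:Add2,r3:Mul1
c19: - | r0:Add3,r1:2030,r2:Add2,r3:Mul1
c20: CDB Add1=-2025 | r0:Add3,r1:2030,r2:Add2,r3:Mul1
c21: CDB Add2=2020 | r0:Add3,r1:2030,r2:2020,r3:Mul1
c22: - | r0:Add3,r1:2030,r2:2020,r3:Mul1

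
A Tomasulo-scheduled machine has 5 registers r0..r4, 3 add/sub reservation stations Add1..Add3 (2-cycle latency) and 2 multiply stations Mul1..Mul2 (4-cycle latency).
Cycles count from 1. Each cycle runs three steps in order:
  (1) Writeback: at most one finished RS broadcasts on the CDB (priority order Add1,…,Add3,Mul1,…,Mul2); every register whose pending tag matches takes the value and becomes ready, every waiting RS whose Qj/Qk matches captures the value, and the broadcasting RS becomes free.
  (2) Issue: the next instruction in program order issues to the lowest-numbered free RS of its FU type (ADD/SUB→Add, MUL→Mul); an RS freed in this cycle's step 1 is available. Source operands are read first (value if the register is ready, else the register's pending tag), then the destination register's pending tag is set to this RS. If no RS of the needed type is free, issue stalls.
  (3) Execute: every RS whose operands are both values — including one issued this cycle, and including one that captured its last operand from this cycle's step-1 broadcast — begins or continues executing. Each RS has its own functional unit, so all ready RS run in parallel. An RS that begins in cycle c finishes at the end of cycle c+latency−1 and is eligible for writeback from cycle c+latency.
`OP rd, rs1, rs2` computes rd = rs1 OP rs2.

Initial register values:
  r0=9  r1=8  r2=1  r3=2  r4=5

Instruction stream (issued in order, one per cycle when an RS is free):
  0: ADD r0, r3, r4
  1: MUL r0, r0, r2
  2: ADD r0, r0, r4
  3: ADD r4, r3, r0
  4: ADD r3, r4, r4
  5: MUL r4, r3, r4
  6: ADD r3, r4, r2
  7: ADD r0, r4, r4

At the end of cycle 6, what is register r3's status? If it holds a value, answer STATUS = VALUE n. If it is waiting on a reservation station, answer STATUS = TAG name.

STATUS = TAG Add3

c1: issue ADD r0<-Add1 | r0:Add1,r1:8,r2:1,r3:2,r4:5
c2: issue MUL r0<-Mul1 | r0:Mul1,r1:8,r2:1,r3:2,r4:5
c3: CDB Add1=7; issue ADD r0<-Add1 | r0:Add1,r1:8,r2:1,r3:2,r4:5
c4: issue ADD r4<-Add2 | r0:Add1,r1:8,r2:1,r3:2,r4:Add2
c5: issue ADD r3<-Add3 | r0:Add1,r1:8,r2:1,r3:Add3,r4:Add2
c6: issue MUL r4<-Mul2 | r0:Add1,r1:8,r2:1,r3:Add3,r4:Mul2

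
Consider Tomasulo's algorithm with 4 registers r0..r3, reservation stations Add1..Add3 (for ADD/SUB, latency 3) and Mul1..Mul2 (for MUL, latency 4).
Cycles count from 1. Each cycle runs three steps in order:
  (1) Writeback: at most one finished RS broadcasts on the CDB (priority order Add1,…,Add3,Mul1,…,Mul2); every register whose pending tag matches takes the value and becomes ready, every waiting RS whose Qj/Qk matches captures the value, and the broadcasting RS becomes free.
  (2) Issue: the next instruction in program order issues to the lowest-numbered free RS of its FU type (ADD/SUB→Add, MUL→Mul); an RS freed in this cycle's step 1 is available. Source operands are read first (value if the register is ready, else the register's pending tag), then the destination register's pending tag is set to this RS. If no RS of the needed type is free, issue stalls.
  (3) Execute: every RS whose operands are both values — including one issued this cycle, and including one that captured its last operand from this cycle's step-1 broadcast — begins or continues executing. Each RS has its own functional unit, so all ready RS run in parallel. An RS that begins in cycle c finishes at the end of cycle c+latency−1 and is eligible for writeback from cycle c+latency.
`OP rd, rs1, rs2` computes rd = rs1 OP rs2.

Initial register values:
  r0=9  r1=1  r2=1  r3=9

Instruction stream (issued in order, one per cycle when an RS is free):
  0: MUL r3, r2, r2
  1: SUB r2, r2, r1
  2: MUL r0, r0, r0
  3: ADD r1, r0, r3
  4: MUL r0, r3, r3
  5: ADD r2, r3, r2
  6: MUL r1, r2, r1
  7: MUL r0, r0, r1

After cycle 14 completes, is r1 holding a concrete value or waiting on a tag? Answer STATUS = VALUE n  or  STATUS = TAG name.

STATUS = TAG Mul2

  c1: issue MUL r3<-Mul1  regs: r0:9,r1:1,r2:1,r3:Mul1
  c2: issue SUB r2<-Add1  regs: r0:9,r1:1,r2:Add1,r3:Mul1
  c3: issue MUL r0<-Mul2  regs: r0:Mul2,r1:1,r2:Add1,r3:Mul1
  c4: issue ADD r1<-Add2  regs: r0:Mul2,r1:Add2,r2:Add1,r3:Mul1
  c5: CDB Add1=0; stall  regs: r0:Mul2,r1:Add2,r2:0,r3:Mul1
  c6: CDB Mul1=1; issue MUL r0<-Mul1  regs: r0:Mul1,r1:Add2,r2:0,r3:1
  c7: CDB Mul2=81; issue ADD r2<-Add1  regs: r0:Mul1,r1:Add2,r2:Add1,r3:1
  c8: issue MUL r1<-Mul2  regs: r0:Mul1,r1:Mul2,r2:Add1,r3:1
  c9: stall  regs: r0:Mul1,r1:Mul2,r2:Add1,r3:1
  c10: CDB Add1=1; stall  regs: r0:Mul1,r1:Mul2,r2:1,r3:1
  c11: CDB Add2=82; stall  regs: r0:Mul1,r1:Mul2,r2:1,r3:1
  c12: CDB Mul1=1; issue MUL r0<-Mul1  regs: r0:Mul1,r1:Mul2,r2:1,r3:1
  c13: -  regs: r0:Mul1,r1:Mul2,r2:1,r3:1
  c14: -  regs: r0:Mul1,r1:Mul2,r2:1,r3:1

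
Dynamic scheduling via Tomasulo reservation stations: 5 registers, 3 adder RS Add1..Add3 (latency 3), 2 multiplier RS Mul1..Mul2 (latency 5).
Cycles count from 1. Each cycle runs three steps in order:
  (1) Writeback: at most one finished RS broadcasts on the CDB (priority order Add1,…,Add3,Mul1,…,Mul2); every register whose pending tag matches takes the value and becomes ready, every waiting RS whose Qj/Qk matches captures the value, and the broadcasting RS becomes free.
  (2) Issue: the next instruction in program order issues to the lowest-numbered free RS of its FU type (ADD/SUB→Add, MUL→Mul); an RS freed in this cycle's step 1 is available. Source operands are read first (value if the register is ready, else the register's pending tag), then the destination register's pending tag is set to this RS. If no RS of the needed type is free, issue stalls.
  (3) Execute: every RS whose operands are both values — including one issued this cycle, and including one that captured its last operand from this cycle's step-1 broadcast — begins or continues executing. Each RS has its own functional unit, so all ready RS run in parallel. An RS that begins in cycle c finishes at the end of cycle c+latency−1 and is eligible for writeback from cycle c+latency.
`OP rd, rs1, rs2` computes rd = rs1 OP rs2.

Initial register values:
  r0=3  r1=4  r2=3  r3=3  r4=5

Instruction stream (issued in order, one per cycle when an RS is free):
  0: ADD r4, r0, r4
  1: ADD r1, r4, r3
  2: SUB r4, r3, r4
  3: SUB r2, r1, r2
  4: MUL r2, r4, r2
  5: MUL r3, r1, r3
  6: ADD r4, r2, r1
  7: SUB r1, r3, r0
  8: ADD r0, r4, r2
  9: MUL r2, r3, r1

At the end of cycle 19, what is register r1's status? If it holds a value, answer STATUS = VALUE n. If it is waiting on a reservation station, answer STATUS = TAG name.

cycle 1: issue ADD r4<-Add1 // r0:3,r1:4,r2:3,r3:3,r4:Add1
cycle 2: issue ADD r1<-Add2 // r0:3,r1:Add2,r2:3,r3:3,r4:Add1
cycle 3: issue SUB r4<-Add3 // r0:3,r1:Add2,r2:3,r3:3,r4:Add3
cycle 4: CDB Add1=8; issue SUB r2<-Add1 // r0:3,r1:Add2,r2:Add1,r3:3,r4:Add3
cycle 5: issue MUL r2<-Mul1 // r0:3,r1:Add2,r2:Mul1,r3:3,r4:Add3
cycle 6: issue MUL r3<-Mul2 // r0:3,r1:Add2,r2:Mul1,r3:Mul2,r4:Add3
cycle 7: CDB Add2=11; issue ADD r4<-Add2 // r0:3,r1:11,r2:Mul1,r3:Mul2,r4:Add2
cycle 8: CDB Add3=-5; issue SUB r1<-Add3 // r0:3,r1:Add3,r2:Mul1,r3:Mul2,r4:Add2
cycle 9: stall // r0:3,r1:Add3,r2:Mul1,r3:Mul2,r4:Add2
cycle 10: CDB Add1=8; issue ADD r0<-Add1 // r0:Add1,r1:Add3,r2:Mul1,r3:Mul2,r4:Add2
cycle 11: stall // r0:Add1,r1:Add3,r2:Mul1,r3:Mul2,r4:Add2
cycle 12: CDB Mul2=33; issue MUL r2<-Mul2 // r0:Add1,r1:Add3,r2:Mul2,r3:33,r4:Add2
cycle 13: - // r0:Add1,r1:Add3,r2:Mul2,r3:33,r4:Add2
cycle 14: - // r0:Add1,r1:Add3,r2:Mul2,r3:33,r4:Add2
cycle 15: CDB Add3=30 // r0:Add1,r1:30,r2:Mul2,r3:33,r4:Add2
cycle 16: CDB Mul1=-40 // r0:Add1,r1:30,r2:Mul2,r3:33,r4:Add2
cycle 17: - // r0:Add1,r1:30,r2:Mul2,r3:33,r4:Add2
cycle 18: - // r0:Add1,r1:30,r2:Mul2,r3:33,r4:Add2
cycle 19: CDB Add2=-29 // r0:Add1,r1:30,r2:Mul2,r3:33,r4:-29

STATUS = VALUE 30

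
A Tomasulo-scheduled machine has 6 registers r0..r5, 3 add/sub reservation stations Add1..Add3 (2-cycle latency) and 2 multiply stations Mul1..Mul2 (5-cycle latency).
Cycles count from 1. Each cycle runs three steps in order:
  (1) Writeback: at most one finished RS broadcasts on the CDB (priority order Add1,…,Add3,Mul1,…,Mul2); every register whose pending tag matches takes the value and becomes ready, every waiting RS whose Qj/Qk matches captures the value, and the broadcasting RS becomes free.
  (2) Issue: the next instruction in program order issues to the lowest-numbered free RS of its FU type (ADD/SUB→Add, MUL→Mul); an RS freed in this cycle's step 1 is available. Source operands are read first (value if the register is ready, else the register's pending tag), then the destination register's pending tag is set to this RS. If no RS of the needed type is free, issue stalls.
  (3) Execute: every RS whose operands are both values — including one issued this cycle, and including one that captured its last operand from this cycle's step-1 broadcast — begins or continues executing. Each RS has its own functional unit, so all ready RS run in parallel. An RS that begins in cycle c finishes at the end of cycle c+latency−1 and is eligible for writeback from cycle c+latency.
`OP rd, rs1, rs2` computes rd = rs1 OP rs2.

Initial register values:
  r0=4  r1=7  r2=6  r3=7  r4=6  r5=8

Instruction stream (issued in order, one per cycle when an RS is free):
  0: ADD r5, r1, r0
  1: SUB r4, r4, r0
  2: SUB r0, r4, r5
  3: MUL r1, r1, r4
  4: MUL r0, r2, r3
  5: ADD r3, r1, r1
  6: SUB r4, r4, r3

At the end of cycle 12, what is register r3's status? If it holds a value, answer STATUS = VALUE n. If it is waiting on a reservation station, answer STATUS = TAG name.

STATUS = VALUE 28

  c1: issue ADD r5<-Add1  regs: r0:4,r1:7,r2:6,r3:7,r4:6,r5:Add1
  c2: issue SUB r4<-Add2  regs: r0:4,r1:7,r2:6,r3:7,r4:Add2,r5:Add1
  c3: CDB Add1=11; issue SUB r0<-Add1  regs: r0:Add1,r1:7,r2:6,r3:7,r4:Add2,r5:11
  c4: CDB Add2=2; issue MUL r1<-Mul1  regs: r0:Add1,r1:Mul1,r2:6,r3:7,r4:2,r5:11
  c5: issue MUL r0<-Mul2  regs: r0:Mul2,r1:Mul1,r2:6,r3:7,r4:2,r5:11
  c6: CDB Add1=-9; issue ADD r3<-Add1  regs: r0:Mul2,r1:Mul1,r2:6,r3:Add1,r4:2,r5:11
  c7: issue SUB r4<-Add2  regs: r0:Mul2,r1:Mul1,r2:6,r3:Add1,r4:Add2,r5:11
  c8: -  regs: r0:Mul2,r1:Mul1,r2:6,r3:Add1,r4:Add2,r5:11
  c9: CDB Mul1=14  regs: r0:Mul2,r1:14,r2:6,r3:Add1,r4:Add2,r5:11
  c10: CDB Mul2=42  regs: r0:42,r1:14,r2:6,r3:Add1,r4:Add2,r5:11
  c11: CDB Add1=28  regs: r0:42,r1:14,r2:6,r3:28,r4:Add2,r5:11
  c12: -  regs: r0:42,r1:14,r2:6,r3:28,r4:Add2,r5:11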